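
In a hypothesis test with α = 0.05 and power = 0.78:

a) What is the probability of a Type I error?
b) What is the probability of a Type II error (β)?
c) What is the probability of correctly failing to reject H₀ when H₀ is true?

Answer: a) 0.05, b) 0.22, c) 0.95

Derivation:
a) Type I error probability = α = 0.05
b) Power = P(reject H₀ | H₁ true) = 1 - β = 0.78, so Type II error probability = β = 1 - Power = 0.22
c) P(fail to reject H₀ | H₀ true) = 1 - α = 0.95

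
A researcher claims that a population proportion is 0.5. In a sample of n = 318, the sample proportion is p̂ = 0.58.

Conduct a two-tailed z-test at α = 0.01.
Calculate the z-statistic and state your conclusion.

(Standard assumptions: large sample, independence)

H₀: p = 0.5, H₁: p ≠ 0.5
Standard error: SE = √(p₀(1-p₀)/n) = √(0.5×0.5/318) = 0.028039
z-statistic: z = (p̂ - p₀)/SE = (0.58 - 0.5)/0.028039 = 2.8532
Critical value: z_0.005 = ±2.576
p-value = 0.0043
Decision: reject H₀ at α = 0.01

Answer: z = 2.8532, reject H₀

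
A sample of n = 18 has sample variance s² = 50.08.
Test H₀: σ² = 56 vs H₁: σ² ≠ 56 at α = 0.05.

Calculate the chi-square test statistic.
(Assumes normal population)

Answer: χ² = 15.2029, fail to reject H₀

Derivation:
df = n - 1 = 17
χ² = (n-1)s²/σ₀² = 17×50.08/56 = 15.2029
Critical values: χ²_{0.975,17} = 7.564, χ²_{0.025,17} = 30.191
Rejection region: χ² < 7.564 or χ² > 30.191
Decision: fail to reject H₀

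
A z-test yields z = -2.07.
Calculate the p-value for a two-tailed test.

For z = -2.07:
p = 2×P(Z > |-2.07|) = 2×(1 - Φ(2.07)) = 0.0385

Answer: p-value ≈ 0.0385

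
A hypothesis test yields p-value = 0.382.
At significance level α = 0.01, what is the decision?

Compare p-value to α:
0.382 ≥ 0.01
Decision: fail to reject H₀

Answer: fail to reject H₀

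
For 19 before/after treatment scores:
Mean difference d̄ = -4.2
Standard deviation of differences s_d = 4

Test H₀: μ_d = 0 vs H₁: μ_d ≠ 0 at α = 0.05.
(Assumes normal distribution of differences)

df = n - 1 = 18
SE = s_d/√n = 4/√19 = 0.9177
t = d̄/SE = -4.2/0.9177 = -4.5767
Critical value: t_{0.025,18} = ±2.101
p-value ≈ 0.0002
Decision: reject H₀

Answer: t = -4.5767, reject H₀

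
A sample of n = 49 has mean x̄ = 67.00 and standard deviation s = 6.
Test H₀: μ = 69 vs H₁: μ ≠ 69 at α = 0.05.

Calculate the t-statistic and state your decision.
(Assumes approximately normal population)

Answer: t = -2.3335, reject H₀

Derivation:
df = n - 1 = 48
SE = s/√n = 6/√49 = 0.8571
t = (x̄ - μ₀)/SE = (67.00 - 69)/0.8571 = -2.3335
Critical value: t_{0.025,48} = ±2.011
p-value ≈ 0.0239
Decision: reject H₀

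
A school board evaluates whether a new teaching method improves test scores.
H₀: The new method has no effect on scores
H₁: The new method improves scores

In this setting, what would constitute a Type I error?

Type I error: rejecting H₀ when it is actually true (false positive).
Type II error: failing to reject H₀ when H₁ is actually true (false negative).

Answer: Concluding the new method improves scores when it actually doesn't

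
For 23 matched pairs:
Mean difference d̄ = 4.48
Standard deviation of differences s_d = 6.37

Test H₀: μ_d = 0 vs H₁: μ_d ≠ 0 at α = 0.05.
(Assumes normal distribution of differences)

df = n - 1 = 22
SE = s_d/√n = 6.37/√23 = 1.3282
t = d̄/SE = 4.48/1.3282 = 3.3730
Critical value: t_{0.025,22} = ±2.074
p-value ≈ 0.0027
Decision: reject H₀

Answer: t = 3.3730, reject H₀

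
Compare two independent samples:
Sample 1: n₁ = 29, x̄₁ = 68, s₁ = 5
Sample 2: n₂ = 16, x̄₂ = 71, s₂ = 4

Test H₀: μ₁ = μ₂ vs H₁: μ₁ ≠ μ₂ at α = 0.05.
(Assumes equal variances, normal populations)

Pooled variance: s²_p = [28×5² + 15×4²]/(43) = 21.8605
s_p = 4.6755
SE = s_p×√(1/n₁ + 1/n₂) = 4.6755×√(1/29 + 1/16) = 1.4560
t = (x̄₁ - x̄₂)/SE = (68 - 71)/1.4560 = -2.0604
df = 43, t-critical = ±2.017
Decision: reject H₀

Answer: t = -2.0604, reject H₀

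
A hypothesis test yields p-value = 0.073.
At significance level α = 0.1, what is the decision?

Compare p-value to α:
0.073 < 0.1
Decision: reject H₀

Answer: reject H₀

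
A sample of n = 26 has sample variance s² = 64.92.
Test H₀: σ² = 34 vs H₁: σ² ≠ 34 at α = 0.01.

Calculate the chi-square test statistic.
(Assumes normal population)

df = n - 1 = 25
χ² = (n-1)s²/σ₀² = 25×64.92/34 = 47.7353
Critical values: χ²_{0.995,25} = 10.520, χ²_{0.005,25} = 46.928
Rejection region: χ² < 10.520 or χ² > 46.928
Decision: reject H₀

Answer: χ² = 47.7353, reject H₀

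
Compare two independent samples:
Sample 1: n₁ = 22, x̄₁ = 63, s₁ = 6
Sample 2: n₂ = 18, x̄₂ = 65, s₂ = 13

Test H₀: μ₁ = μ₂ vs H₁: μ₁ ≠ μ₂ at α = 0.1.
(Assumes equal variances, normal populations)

Pooled variance: s²_p = [21×6² + 17×13²]/(38) = 95.5000
s_p = 9.7724
SE = s_p×√(1/n₁ + 1/n₂) = 9.7724×√(1/22 + 1/18) = 3.1059
t = (x̄₁ - x̄₂)/SE = (63 - 65)/3.1059 = -0.6439
df = 38, t-critical = ±1.686
Decision: fail to reject H₀

Answer: t = -0.6439, fail to reject H₀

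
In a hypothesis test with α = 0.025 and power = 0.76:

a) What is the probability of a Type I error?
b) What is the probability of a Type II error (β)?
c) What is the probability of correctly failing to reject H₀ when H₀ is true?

Answer: a) 0.025, b) 0.24, c) 0.975

Derivation:
a) Type I error probability = α = 0.025
b) Power = P(reject H₀ | H₁ true) = 1 - β = 0.76, so Type II error probability = β = 1 - Power = 0.24
c) P(fail to reject H₀ | H₀ true) = 1 - α = 0.975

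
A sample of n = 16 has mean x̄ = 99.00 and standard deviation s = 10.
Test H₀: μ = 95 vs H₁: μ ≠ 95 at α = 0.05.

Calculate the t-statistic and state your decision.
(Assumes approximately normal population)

df = n - 1 = 15
SE = s/√n = 10/√16 = 2.5000
t = (x̄ - μ₀)/SE = (99.00 - 95)/2.5000 = 1.6000
Critical value: t_{0.025,15} = ±2.131
p-value ≈ 0.1304
Decision: fail to reject H₀

Answer: t = 1.6000, fail to reject H₀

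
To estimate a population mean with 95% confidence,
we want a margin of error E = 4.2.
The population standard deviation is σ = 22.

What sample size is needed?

Answer: n = 106

Derivation:
z_0.025 = 1.960
n = (z×σ/E)² = (1.960×22/4.2)²
n = 105.4044
Round up: n = 106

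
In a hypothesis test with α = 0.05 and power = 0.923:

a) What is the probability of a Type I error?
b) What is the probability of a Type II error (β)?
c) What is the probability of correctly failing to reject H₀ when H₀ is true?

a) Type I error probability = α = 0.05
b) Power = P(reject H₀ | H₁ true) = 1 - β = 0.923, so Type II error probability = β = 1 - Power = 0.077
c) P(fail to reject H₀ | H₀ true) = 1 - α = 0.95

Answer: a) 0.05, b) 0.077, c) 0.95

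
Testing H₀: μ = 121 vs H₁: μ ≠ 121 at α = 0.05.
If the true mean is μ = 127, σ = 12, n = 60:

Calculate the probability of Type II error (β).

SE = σ/√n = 12/√60 = 1.5492
Critical values: μ₀ ± z_0.025×SE = 121 ± 1.960×1.5492
Acceptance region: (117.9636, 124.0364)
Under H₁ (μ = 127): z_high = (124.0364 - 127)/1.5492 = -1.9130, z_low = (117.9636 - 127)/1.5492 = -5.8329
β = P(not reject | H₁) = Φ(-1.9130) - Φ(-5.8329) ≈ 0.0279

Answer: β ≈ 0.0279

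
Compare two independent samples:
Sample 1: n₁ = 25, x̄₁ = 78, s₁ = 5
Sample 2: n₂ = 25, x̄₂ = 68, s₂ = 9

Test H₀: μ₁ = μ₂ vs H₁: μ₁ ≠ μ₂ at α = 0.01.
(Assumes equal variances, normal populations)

Pooled variance: s²_p = [24×5² + 24×9²]/(48) = 53.0000
s_p = 7.2801
SE = s_p×√(1/n₁ + 1/n₂) = 7.2801×√(1/25 + 1/25) = 2.0591
t = (x̄₁ - x̄₂)/SE = (78 - 68)/2.0591 = 4.8565
df = 48, t-critical = ±2.682
Decision: reject H₀

Answer: t = 4.8565, reject H₀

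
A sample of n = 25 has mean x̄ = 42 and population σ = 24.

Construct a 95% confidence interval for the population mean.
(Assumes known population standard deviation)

Answer: (32.5920, 51.4080)

Derivation:
Confidence level: 95%, α = 0.05
z_0.025 = 1.960
SE = σ/√n = 24/√25 = 4.8000
Margin of error = 1.960 × 4.8000 = 9.4080
CI: x̄ ± margin = 42 ± 9.4080
CI: (32.5920, 51.4080)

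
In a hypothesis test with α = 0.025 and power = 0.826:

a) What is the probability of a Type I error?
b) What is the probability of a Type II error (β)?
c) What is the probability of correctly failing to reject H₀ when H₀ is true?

a) Type I error probability = α = 0.025
b) Power = P(reject H₀ | H₁ true) = 1 - β = 0.826, so Type II error probability = β = 1 - Power = 0.174
c) P(fail to reject H₀ | H₀ true) = 1 - α = 0.975

Answer: a) 0.025, b) 0.174, c) 0.975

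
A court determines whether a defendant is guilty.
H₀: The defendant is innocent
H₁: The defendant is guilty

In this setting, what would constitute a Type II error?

Answer: Acquitting a guilty person

Derivation:
Type I error: rejecting H₀ when it is actually true (false positive).
Type II error: failing to reject H₀ when H₁ is actually true (false negative).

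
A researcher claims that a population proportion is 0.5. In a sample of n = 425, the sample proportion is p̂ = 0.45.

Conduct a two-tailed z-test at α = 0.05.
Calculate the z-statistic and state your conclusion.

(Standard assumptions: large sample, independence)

Answer: z = -2.0615, reject H₀

Derivation:
H₀: p = 0.5, H₁: p ≠ 0.5
Standard error: SE = √(p₀(1-p₀)/n) = √(0.5×0.5/425) = 0.024254
z-statistic: z = (p̂ - p₀)/SE = (0.45 - 0.5)/0.024254 = -2.0615
Critical value: z_0.025 = ±1.960
p-value = 0.0393
Decision: reject H₀ at α = 0.05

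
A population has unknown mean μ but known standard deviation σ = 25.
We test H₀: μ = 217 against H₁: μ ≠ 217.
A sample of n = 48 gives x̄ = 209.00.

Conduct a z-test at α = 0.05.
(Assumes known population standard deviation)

Standard error: SE = σ/√n = 25/√48 = 3.6084
z-statistic: z = (x̄ - μ₀)/SE = (209.00 - 217)/3.6084 = -2.2170
Critical value: ±1.960
p-value = 0.0266
Decision: reject H₀

Answer: z = -2.2170, reject H₀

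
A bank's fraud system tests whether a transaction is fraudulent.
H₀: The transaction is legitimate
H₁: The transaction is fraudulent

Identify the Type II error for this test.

Answer: Allowing a fraudulent transaction to go through

Derivation:
Type I error (α): Rejecting H₀ when H₀ is true
Type II error (β): Failing to reject H₀ when H₁ is true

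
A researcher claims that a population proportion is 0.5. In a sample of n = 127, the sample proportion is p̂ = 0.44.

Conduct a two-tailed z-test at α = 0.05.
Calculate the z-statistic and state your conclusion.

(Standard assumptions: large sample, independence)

Answer: z = -1.3523, fail to reject H₀

Derivation:
H₀: p = 0.5, H₁: p ≠ 0.5
Standard error: SE = √(p₀(1-p₀)/n) = √(0.5×0.5/127) = 0.044368
z-statistic: z = (p̂ - p₀)/SE = (0.44 - 0.5)/0.044368 = -1.3523
Critical value: z_0.025 = ±1.960
p-value = 0.1763
Decision: fail to reject H₀ at α = 0.05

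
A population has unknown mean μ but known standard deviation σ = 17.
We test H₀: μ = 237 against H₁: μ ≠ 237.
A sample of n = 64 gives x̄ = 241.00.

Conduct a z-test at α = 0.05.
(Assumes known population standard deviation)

Answer: z = 1.8824, fail to reject H₀

Derivation:
Standard error: SE = σ/√n = 17/√64 = 2.1250
z-statistic: z = (x̄ - μ₀)/SE = (241.00 - 237)/2.1250 = 1.8824
Critical value: ±1.960
p-value = 0.0598
Decision: fail to reject H₀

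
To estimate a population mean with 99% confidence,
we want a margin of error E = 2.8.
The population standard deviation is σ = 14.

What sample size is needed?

z_0.005 = 2.576
n = (z×σ/E)² = (2.576×14/2.8)²
n = 165.8944
Round up: n = 166

Answer: n = 166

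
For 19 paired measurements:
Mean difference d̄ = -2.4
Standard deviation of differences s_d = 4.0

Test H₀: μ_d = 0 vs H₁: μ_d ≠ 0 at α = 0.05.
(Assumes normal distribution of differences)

df = n - 1 = 18
SE = s_d/√n = 4.0/√19 = 0.9177
t = d̄/SE = -2.4/0.9177 = -2.6152
Critical value: t_{0.025,18} = ±2.101
p-value ≈ 0.0175
Decision: reject H₀

Answer: t = -2.6152, reject H₀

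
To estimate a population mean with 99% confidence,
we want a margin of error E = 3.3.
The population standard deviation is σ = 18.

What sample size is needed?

Answer: n = 198

Derivation:
z_0.005 = 2.576
n = (z×σ/E)² = (2.576×18/3.3)²
n = 197.4280
Round up: n = 198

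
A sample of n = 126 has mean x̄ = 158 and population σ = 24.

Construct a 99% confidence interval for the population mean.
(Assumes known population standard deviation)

Confidence level: 99%, α = 0.01
z_0.005 = 2.576
SE = σ/√n = 24/√126 = 2.1381
Margin of error = 2.576 × 2.1381 = 5.5077
CI: x̄ ± margin = 158 ± 5.5077
CI: (152.4923, 163.5077)

Answer: (152.4923, 163.5077)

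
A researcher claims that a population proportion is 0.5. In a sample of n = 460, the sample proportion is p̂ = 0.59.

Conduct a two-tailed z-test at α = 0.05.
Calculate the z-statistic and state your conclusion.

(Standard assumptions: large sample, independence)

Answer: z = 3.8605, reject H₀

Derivation:
H₀: p = 0.5, H₁: p ≠ 0.5
Standard error: SE = √(p₀(1-p₀)/n) = √(0.5×0.5/460) = 0.023313
z-statistic: z = (p̂ - p₀)/SE = (0.59 - 0.5)/0.023313 = 3.8605
Critical value: z_0.025 = ±1.960
p-value = 0.0001
Decision: reject H₀ at α = 0.05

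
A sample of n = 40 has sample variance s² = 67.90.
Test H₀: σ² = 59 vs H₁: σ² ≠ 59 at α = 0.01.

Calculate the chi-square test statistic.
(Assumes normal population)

Answer: χ² = 44.8831, fail to reject H₀

Derivation:
df = n - 1 = 39
χ² = (n-1)s²/σ₀² = 39×67.90/59 = 44.8831
Critical values: χ²_{0.995,39} = 19.996, χ²_{0.005,39} = 65.476
Rejection region: χ² < 19.996 or χ² > 65.476
Decision: fail to reject H₀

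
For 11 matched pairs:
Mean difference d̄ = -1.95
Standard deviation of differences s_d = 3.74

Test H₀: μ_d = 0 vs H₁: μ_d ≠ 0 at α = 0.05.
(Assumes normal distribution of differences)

df = n - 1 = 10
SE = s_d/√n = 3.74/√11 = 1.1277
t = d̄/SE = -1.95/1.1277 = -1.7292
Critical value: t_{0.025,10} = ±2.228
p-value ≈ 0.1145
Decision: fail to reject H₀

Answer: t = -1.7292, fail to reject H₀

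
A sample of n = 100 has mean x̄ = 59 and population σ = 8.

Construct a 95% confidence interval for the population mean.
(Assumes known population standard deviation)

Confidence level: 95%, α = 0.05
z_0.025 = 1.960
SE = σ/√n = 8/√100 = 0.8000
Margin of error = 1.960 × 0.8000 = 1.5680
CI: x̄ ± margin = 59 ± 1.5680
CI: (57.4320, 60.5680)

Answer: (57.4320, 60.5680)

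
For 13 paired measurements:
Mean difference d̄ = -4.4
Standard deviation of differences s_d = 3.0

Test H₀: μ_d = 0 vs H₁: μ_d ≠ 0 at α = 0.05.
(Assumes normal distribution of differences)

Answer: t = -5.2878, reject H₀

Derivation:
df = n - 1 = 12
SE = s_d/√n = 3.0/√13 = 0.8321
t = d̄/SE = -4.4/0.8321 = -5.2878
Critical value: t_{0.025,12} = ±2.179
p-value ≈ 0.0002
Decision: reject H₀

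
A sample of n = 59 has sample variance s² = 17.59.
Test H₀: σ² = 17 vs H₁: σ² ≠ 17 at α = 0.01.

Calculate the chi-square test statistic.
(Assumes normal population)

df = n - 1 = 58
χ² = (n-1)s²/σ₀² = 58×17.59/17 = 60.0129
Critical values: χ²_{0.995,58} = 34.008, χ²_{0.005,58} = 89.477
Rejection region: χ² < 34.008 or χ² > 89.477
Decision: fail to reject H₀

Answer: χ² = 60.0129, fail to reject H₀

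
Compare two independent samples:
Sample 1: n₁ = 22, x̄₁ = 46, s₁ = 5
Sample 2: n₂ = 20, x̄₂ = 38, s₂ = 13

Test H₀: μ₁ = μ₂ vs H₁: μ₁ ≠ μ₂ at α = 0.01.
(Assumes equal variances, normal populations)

Pooled variance: s²_p = [21×5² + 19×13²]/(40) = 93.4000
s_p = 9.6644
SE = s_p×√(1/n₁ + 1/n₂) = 9.6644×√(1/22 + 1/20) = 2.9859
t = (x̄₁ - x̄₂)/SE = (46 - 38)/2.9859 = 2.6793
df = 40, t-critical = ±2.704
Decision: fail to reject H₀

Answer: t = 2.6793, fail to reject H₀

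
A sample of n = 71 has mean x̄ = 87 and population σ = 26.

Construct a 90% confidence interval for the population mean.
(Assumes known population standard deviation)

Confidence level: 90%, α = 0.1
z_0.05 = 1.645
SE = σ/√n = 26/√71 = 3.0856
Margin of error = 1.645 × 3.0856 = 5.0758
CI: x̄ ± margin = 87 ± 5.0758
CI: (81.9242, 92.0758)

Answer: (81.9242, 92.0758)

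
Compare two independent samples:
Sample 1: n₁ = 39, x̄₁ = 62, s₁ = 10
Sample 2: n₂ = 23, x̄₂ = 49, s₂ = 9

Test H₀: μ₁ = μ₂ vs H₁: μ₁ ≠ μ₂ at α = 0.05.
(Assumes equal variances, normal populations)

Pooled variance: s²_p = [38×10² + 22×9²]/(60) = 93.0333
s_p = 9.6454
SE = s_p×√(1/n₁ + 1/n₂) = 9.6454×√(1/39 + 1/23) = 2.5358
t = (x̄₁ - x̄₂)/SE = (62 - 49)/2.5358 = 5.1266
df = 60, t-critical = ±2.000
Decision: reject H₀

Answer: t = 5.1266, reject H₀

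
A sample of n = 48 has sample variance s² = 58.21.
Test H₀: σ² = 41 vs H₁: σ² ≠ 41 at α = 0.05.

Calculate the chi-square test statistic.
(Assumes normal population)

df = n - 1 = 47
χ² = (n-1)s²/σ₀² = 47×58.21/41 = 66.7285
Critical values: χ²_{0.975,47} = 29.956, χ²_{0.025,47} = 67.821
Rejection region: χ² < 29.956 or χ² > 67.821
Decision: fail to reject H₀

Answer: χ² = 66.7285, fail to reject H₀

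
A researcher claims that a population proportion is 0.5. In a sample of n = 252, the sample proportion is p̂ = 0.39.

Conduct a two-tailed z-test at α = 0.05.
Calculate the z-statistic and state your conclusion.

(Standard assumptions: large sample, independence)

H₀: p = 0.5, H₁: p ≠ 0.5
Standard error: SE = √(p₀(1-p₀)/n) = √(0.5×0.5/252) = 0.031497
z-statistic: z = (p̂ - p₀)/SE = (0.39 - 0.5)/0.031497 = -3.4924
Critical value: z_0.025 = ±1.960
p-value = 0.0005
Decision: reject H₀ at α = 0.05

Answer: z = -3.4924, reject H₀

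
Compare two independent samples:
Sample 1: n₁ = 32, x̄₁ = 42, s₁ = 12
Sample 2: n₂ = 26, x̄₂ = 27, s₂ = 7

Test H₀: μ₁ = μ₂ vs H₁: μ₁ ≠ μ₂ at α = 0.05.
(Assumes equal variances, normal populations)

Answer: t = 5.6366, reject H₀

Derivation:
Pooled variance: s²_p = [31×12² + 25×7²]/(56) = 101.5893
s_p = 10.0792
SE = s_p×√(1/n₁ + 1/n₂) = 10.0792×√(1/32 + 1/26) = 2.6612
t = (x̄₁ - x̄₂)/SE = (42 - 27)/2.6612 = 5.6366
df = 56, t-critical = ±2.003
Decision: reject H₀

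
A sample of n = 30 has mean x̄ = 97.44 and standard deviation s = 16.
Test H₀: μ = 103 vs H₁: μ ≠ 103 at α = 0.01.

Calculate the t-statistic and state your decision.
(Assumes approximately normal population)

df = n - 1 = 29
SE = s/√n = 16/√30 = 2.9212
t = (x̄ - μ₀)/SE = (97.44 - 103)/2.9212 = -1.9033
Critical value: t_{0.005,29} = ±2.756
p-value ≈ 0.0670
Decision: fail to reject H₀

Answer: t = -1.9033, fail to reject H₀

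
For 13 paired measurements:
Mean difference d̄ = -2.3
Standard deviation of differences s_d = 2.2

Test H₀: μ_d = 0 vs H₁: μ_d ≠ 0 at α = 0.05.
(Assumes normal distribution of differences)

df = n - 1 = 12
SE = s_d/√n = 2.2/√13 = 0.6102
t = d̄/SE = -2.3/0.6102 = -3.7693
Critical value: t_{0.025,12} = ±2.179
p-value ≈ 0.0027
Decision: reject H₀

Answer: t = -3.7693, reject H₀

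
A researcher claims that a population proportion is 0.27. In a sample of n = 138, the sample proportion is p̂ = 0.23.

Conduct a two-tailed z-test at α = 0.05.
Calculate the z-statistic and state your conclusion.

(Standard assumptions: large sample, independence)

H₀: p = 0.27, H₁: p ≠ 0.27
Standard error: SE = √(p₀(1-p₀)/n) = √(0.27×0.73/138) = 0.037792
z-statistic: z = (p̂ - p₀)/SE = (0.23 - 0.27)/0.037792 = -1.0584
Critical value: z_0.025 = ±1.960
p-value = 0.2899
Decision: fail to reject H₀ at α = 0.05

Answer: z = -1.0584, fail to reject H₀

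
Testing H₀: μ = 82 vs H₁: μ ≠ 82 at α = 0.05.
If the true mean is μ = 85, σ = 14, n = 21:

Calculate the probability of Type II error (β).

SE = σ/√n = 14/√21 = 3.0551
Critical values: μ₀ ± z_0.025×SE = 82 ± 1.960×3.0551
Acceptance region: (76.0120, 87.9880)
Under H₁ (μ = 85): z_high = (87.9880 - 85)/3.0551 = 0.9780, z_low = (76.0120 - 85)/3.0551 = -2.9420
β = P(not reject | H₁) = Φ(0.9780) - Φ(-2.9420) ≈ 0.8343

Answer: β ≈ 0.8343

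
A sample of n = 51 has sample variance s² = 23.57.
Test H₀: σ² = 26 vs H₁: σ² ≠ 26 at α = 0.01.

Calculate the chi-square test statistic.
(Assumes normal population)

Answer: χ² = 45.3269, fail to reject H₀

Derivation:
df = n - 1 = 50
χ² = (n-1)s²/σ₀² = 50×23.57/26 = 45.3269
Critical values: χ²_{0.995,50} = 27.991, χ²_{0.005,50} = 79.490
Rejection region: χ² < 27.991 or χ² > 79.490
Decision: fail to reject H₀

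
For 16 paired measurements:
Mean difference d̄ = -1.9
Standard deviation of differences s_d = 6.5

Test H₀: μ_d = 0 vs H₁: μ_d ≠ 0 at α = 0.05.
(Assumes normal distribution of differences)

Answer: t = -1.1692, fail to reject H₀

Derivation:
df = n - 1 = 15
SE = s_d/√n = 6.5/√16 = 1.6250
t = d̄/SE = -1.9/1.6250 = -1.1692
Critical value: t_{0.025,15} = ±2.131
p-value ≈ 0.2606
Decision: fail to reject H₀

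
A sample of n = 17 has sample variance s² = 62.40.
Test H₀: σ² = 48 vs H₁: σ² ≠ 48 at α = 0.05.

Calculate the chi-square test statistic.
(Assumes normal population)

df = n - 1 = 16
χ² = (n-1)s²/σ₀² = 16×62.40/48 = 20.8000
Critical values: χ²_{0.975,16} = 6.908, χ²_{0.025,16} = 28.845
Rejection region: χ² < 6.908 or χ² > 28.845
Decision: fail to reject H₀

Answer: χ² = 20.8000, fail to reject H₀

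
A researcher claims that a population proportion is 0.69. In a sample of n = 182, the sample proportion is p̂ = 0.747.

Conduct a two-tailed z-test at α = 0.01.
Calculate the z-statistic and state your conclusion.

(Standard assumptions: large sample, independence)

Answer: z = 1.6627, fail to reject H₀

Derivation:
H₀: p = 0.69, H₁: p ≠ 0.69
Standard error: SE = √(p₀(1-p₀)/n) = √(0.69×0.31/182) = 0.034282
z-statistic: z = (p̂ - p₀)/SE = (0.747 - 0.69)/0.034282 = 1.6627
Critical value: z_0.005 = ±2.576
p-value = 0.0964
Decision: fail to reject H₀ at α = 0.01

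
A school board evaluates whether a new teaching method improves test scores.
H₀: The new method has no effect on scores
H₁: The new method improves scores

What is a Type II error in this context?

Answer: Failing to adopt an effective teaching method

Derivation:
Type I error (α): Rejecting H₀ when H₀ is true
Type II error (β): Failing to reject H₀ when H₁ is true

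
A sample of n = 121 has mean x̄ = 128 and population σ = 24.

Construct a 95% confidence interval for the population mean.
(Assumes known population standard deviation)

Confidence level: 95%, α = 0.05
z_0.025 = 1.960
SE = σ/√n = 24/√121 = 2.1818
Margin of error = 1.960 × 2.1818 = 4.2763
CI: x̄ ± margin = 128 ± 4.2763
CI: (123.7237, 132.2763)

Answer: (123.7237, 132.2763)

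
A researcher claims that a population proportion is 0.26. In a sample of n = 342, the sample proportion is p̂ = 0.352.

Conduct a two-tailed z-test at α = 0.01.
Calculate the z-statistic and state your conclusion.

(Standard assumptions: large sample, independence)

Answer: z = 3.8787, reject H₀

Derivation:
H₀: p = 0.26, H₁: p ≠ 0.26
Standard error: SE = √(p₀(1-p₀)/n) = √(0.26×0.74/342) = 0.023719
z-statistic: z = (p̂ - p₀)/SE = (0.352 - 0.26)/0.023719 = 3.8787
Critical value: z_0.005 = ±2.576
p-value = 0.0001
Decision: reject H₀ at α = 0.01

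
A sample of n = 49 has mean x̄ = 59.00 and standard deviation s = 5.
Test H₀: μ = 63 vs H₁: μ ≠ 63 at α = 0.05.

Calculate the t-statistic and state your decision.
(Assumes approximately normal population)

df = n - 1 = 48
SE = s/√n = 5/√49 = 0.7143
t = (x̄ - μ₀)/SE = (59.00 - 63)/0.7143 = -5.5999
Critical value: t_{0.025,48} = ±2.011
p-value < 0.0001
Decision: reject H₀

Answer: t = -5.5999, reject H₀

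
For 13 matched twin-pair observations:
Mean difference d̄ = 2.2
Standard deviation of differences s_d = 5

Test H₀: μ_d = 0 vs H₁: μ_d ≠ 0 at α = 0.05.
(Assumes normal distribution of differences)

Answer: t = 1.5864, fail to reject H₀

Derivation:
df = n - 1 = 12
SE = s_d/√n = 5/√13 = 1.3868
t = d̄/SE = 2.2/1.3868 = 1.5864
Critical value: t_{0.025,12} = ±2.179
p-value ≈ 0.1386
Decision: fail to reject H₀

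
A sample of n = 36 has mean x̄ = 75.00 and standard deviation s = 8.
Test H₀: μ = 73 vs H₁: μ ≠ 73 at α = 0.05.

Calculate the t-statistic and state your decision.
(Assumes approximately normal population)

df = n - 1 = 35
SE = s/√n = 8/√36 = 1.3333
t = (x̄ - μ₀)/SE = (75.00 - 73)/1.3333 = 1.5000
Critical value: t_{0.025,35} = ±2.030
p-value ≈ 0.1426
Decision: fail to reject H₀

Answer: t = 1.5000, fail to reject H₀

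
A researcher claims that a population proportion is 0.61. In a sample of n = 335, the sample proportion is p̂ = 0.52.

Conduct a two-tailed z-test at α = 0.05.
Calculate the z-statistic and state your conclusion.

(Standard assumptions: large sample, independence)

H₀: p = 0.61, H₁: p ≠ 0.61
Standard error: SE = √(p₀(1-p₀)/n) = √(0.61×0.39/335) = 0.026649
z-statistic: z = (p̂ - p₀)/SE = (0.52 - 0.61)/0.026649 = -3.3772
Critical value: z_0.025 = ±1.960
p-value = 0.0007
Decision: reject H₀ at α = 0.05

Answer: z = -3.3772, reject H₀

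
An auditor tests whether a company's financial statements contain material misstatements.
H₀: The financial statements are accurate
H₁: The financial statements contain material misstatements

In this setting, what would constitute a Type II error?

Answer: Failing to detect material misstatements that are actually present

Derivation:
A Type I error (probability α) occurs when we reject a true H₀.
A Type II error (probability β) occurs when we fail to reject a false H₀.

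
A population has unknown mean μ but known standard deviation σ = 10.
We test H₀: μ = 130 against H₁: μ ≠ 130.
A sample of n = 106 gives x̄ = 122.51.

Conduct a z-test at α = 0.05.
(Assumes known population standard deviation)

Answer: z = -7.7113, reject H₀

Derivation:
Standard error: SE = σ/√n = 10/√106 = 0.9713
z-statistic: z = (x̄ - μ₀)/SE = (122.51 - 130)/0.9713 = -7.7113
Critical value: ±1.960
p-value < 0.0001
Decision: reject H₀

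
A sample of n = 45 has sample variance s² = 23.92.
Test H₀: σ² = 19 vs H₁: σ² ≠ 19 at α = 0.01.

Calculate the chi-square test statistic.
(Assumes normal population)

df = n - 1 = 44
χ² = (n-1)s²/σ₀² = 44×23.92/19 = 55.3937
Critical values: χ²_{0.995,44} = 23.584, χ²_{0.005,44} = 71.893
Rejection region: χ² < 23.584 or χ² > 71.893
Decision: fail to reject H₀

Answer: χ² = 55.3937, fail to reject H₀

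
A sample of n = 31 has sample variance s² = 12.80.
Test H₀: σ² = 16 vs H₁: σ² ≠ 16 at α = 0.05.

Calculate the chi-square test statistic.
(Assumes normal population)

df = n - 1 = 30
χ² = (n-1)s²/σ₀² = 30×12.80/16 = 24.0000
Critical values: χ²_{0.975,30} = 16.791, χ²_{0.025,30} = 46.979
Rejection region: χ² < 16.791 or χ² > 46.979
Decision: fail to reject H₀

Answer: χ² = 24.0000, fail to reject H₀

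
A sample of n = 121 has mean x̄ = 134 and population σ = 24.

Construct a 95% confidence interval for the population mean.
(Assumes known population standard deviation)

Confidence level: 95%, α = 0.05
z_0.025 = 1.960
SE = σ/√n = 24/√121 = 2.1818
Margin of error = 1.960 × 2.1818 = 4.2763
CI: x̄ ± margin = 134 ± 4.2763
CI: (129.7237, 138.2763)

Answer: (129.7237, 138.2763)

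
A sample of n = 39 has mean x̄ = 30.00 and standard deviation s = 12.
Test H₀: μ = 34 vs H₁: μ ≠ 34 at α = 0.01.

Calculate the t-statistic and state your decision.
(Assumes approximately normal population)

Answer: t = -2.0817, fail to reject H₀

Derivation:
df = n - 1 = 38
SE = s/√n = 12/√39 = 1.9215
t = (x̄ - μ₀)/SE = (30.00 - 34)/1.9215 = -2.0817
Critical value: t_{0.005,38} = ±2.712
p-value ≈ 0.0442
Decision: fail to reject H₀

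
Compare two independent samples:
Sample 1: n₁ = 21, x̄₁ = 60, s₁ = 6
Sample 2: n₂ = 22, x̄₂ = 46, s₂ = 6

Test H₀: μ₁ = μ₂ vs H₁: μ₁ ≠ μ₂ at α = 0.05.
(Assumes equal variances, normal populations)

Answer: t = 7.6482, reject H₀

Derivation:
Pooled variance: s²_p = [20×6² + 21×6²]/(41) = 36.0000
s_p = 6.0000
SE = s_p×√(1/n₁ + 1/n₂) = 6.0000×√(1/21 + 1/22) = 1.8305
t = (x̄₁ - x̄₂)/SE = (60 - 46)/1.8305 = 7.6482
df = 41, t-critical = ±2.020
Decision: reject H₀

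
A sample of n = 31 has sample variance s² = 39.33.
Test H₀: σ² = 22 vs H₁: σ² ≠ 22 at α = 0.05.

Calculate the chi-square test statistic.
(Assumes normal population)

Answer: χ² = 53.6318, reject H₀

Derivation:
df = n - 1 = 30
χ² = (n-1)s²/σ₀² = 30×39.33/22 = 53.6318
Critical values: χ²_{0.975,30} = 16.791, χ²_{0.025,30} = 46.979
Rejection region: χ² < 16.791 or χ² > 46.979
Decision: reject H₀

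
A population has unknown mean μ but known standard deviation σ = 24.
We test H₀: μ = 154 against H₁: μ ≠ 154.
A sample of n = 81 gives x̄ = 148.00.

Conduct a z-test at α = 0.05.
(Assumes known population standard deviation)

Standard error: SE = σ/√n = 24/√81 = 2.6667
z-statistic: z = (x̄ - μ₀)/SE = (148.00 - 154)/2.6667 = -2.2500
Critical value: ±1.960
p-value = 0.0244
Decision: reject H₀

Answer: z = -2.2500, reject H₀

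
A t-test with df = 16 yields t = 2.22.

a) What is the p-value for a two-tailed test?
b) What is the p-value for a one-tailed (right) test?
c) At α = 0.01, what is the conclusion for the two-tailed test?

Using t-distribution with df = 16:
a) Two-tailed: p = 2×P(T > 2.22) = 0.0412
b) One-tailed: p = P(T > 2.22) = 0.0206
c) 0.0412 ≥ 0.01, fail to reject H₀

Answer: a) 0.0412, b) 0.0206, c) fail to reject H₀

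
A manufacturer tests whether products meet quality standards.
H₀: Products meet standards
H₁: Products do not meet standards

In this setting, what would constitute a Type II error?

Answer: Accepting products as meeting standards when they don't

Derivation:
Type I error (α): Rejecting H₀ when H₀ is true
Type II error (β): Failing to reject H₀ when H₁ is true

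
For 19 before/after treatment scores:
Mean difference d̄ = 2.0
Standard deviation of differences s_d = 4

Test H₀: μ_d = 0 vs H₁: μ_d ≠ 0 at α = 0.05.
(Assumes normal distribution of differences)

Answer: t = 2.1794, reject H₀

Derivation:
df = n - 1 = 18
SE = s_d/√n = 4/√19 = 0.9177
t = d̄/SE = 2.0/0.9177 = 2.1794
Critical value: t_{0.025,18} = ±2.101
p-value ≈ 0.0428
Decision: reject H₀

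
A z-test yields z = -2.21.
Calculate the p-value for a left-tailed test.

Answer: p-value ≈ 0.0136

Derivation:
For z = -2.21:
p = P(Z < -2.21) = Φ(-2.21) = 0.0136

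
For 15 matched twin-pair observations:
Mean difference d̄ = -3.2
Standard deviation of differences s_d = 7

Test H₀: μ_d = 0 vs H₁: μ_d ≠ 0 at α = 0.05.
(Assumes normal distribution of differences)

df = n - 1 = 14
SE = s_d/√n = 7/√15 = 1.8074
t = d̄/SE = -3.2/1.8074 = -1.7705
Critical value: t_{0.025,14} = ±2.145
p-value ≈ 0.0984
Decision: fail to reject H₀

Answer: t = -1.7705, fail to reject H₀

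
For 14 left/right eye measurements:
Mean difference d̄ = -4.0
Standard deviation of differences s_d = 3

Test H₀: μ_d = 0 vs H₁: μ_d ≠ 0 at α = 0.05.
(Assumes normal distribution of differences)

Answer: t = -4.9888, reject H₀

Derivation:
df = n - 1 = 13
SE = s_d/√n = 3/√14 = 0.8018
t = d̄/SE = -4.0/0.8018 = -4.9888
Critical value: t_{0.025,13} = ±2.160
p-value ≈ 0.0002
Decision: reject H₀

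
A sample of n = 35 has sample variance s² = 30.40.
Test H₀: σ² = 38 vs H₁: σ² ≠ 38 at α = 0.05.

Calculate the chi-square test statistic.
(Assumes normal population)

Answer: χ² = 27.2000, fail to reject H₀

Derivation:
df = n - 1 = 34
χ² = (n-1)s²/σ₀² = 34×30.40/38 = 27.2000
Critical values: χ²_{0.975,34} = 19.806, χ²_{0.025,34} = 51.966
Rejection region: χ² < 19.806 or χ² > 51.966
Decision: fail to reject H₀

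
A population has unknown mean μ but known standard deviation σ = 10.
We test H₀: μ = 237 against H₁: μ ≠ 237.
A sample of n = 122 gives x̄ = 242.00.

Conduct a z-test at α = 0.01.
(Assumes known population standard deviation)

Answer: z = 5.5224, reject H₀

Derivation:
Standard error: SE = σ/√n = 10/√122 = 0.9054
z-statistic: z = (x̄ - μ₀)/SE = (242.00 - 237)/0.9054 = 5.5224
Critical value: ±2.576
p-value < 0.0001
Decision: reject H₀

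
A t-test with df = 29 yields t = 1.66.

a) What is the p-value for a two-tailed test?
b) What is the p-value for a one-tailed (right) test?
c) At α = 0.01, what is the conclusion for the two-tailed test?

Using t-distribution with df = 29:
a) Two-tailed: p = 2×P(T > 1.66) = 0.1077
b) One-tailed: p = P(T > 1.66) = 0.0538
c) 0.1077 ≥ 0.01, fail to reject H₀

Answer: a) 0.1077, b) 0.0538, c) fail to reject H₀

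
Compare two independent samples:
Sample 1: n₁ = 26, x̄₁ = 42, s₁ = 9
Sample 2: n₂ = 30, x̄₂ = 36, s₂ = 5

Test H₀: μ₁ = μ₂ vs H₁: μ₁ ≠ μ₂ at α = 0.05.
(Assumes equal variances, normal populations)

Pooled variance: s²_p = [25×9² + 29×5²]/(54) = 50.9259
s_p = 7.1362
SE = s_p×√(1/n₁ + 1/n₂) = 7.1362×√(1/26 + 1/30) = 1.9121
t = (x̄₁ - x̄₂)/SE = (42 - 36)/1.9121 = 3.1379
df = 54, t-critical = ±2.005
Decision: reject H₀

Answer: t = 3.1379, reject H₀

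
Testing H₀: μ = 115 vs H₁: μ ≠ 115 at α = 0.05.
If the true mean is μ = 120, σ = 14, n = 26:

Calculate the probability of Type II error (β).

SE = σ/√n = 14/√26 = 2.7456
Critical values: μ₀ ± z_0.025×SE = 115 ± 1.960×2.7456
Acceptance region: (109.6186, 120.3814)
Under H₁ (μ = 120): z_high = (120.3814 - 120)/2.7456 = 0.1389, z_low = (109.6186 - 120)/2.7456 = -3.7811
β = P(not reject | H₁) = Φ(0.1389) - Φ(-3.7811) ≈ 0.5552

Answer: β ≈ 0.5552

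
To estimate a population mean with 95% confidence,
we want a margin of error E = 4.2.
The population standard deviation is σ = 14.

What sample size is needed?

z_0.025 = 1.960
n = (z×σ/E)² = (1.960×14/4.2)²
n = 42.6844
Round up: n = 43

Answer: n = 43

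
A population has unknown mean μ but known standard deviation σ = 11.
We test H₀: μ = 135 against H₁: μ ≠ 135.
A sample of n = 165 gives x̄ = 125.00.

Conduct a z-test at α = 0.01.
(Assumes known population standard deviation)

Standard error: SE = σ/√n = 11/√165 = 0.8563
z-statistic: z = (x̄ - μ₀)/SE = (125.00 - 135)/0.8563 = -11.6782
Critical value: ±2.576
p-value < 0.0001
Decision: reject H₀

Answer: z = -11.6782, reject H₀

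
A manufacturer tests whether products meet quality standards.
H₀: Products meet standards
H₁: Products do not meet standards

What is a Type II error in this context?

Answer: Accepting products as meeting standards when they don't

Derivation:
A Type I error (probability α) occurs when we reject a true H₀.
A Type II error (probability β) occurs when we fail to reject a false H₀.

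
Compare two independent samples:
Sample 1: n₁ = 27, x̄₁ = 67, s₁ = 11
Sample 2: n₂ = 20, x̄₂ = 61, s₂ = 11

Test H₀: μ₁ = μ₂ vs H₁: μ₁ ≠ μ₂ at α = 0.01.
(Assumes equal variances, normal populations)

Answer: t = 1.8489, fail to reject H₀

Derivation:
Pooled variance: s²_p = [26×11² + 19×11²]/(45) = 121.0000
s_p = 11.0000
SE = s_p×√(1/n₁ + 1/n₂) = 11.0000×√(1/27 + 1/20) = 3.2452
t = (x̄₁ - x̄₂)/SE = (67 - 61)/3.2452 = 1.8489
df = 45, t-critical = ±2.690
Decision: fail to reject H₀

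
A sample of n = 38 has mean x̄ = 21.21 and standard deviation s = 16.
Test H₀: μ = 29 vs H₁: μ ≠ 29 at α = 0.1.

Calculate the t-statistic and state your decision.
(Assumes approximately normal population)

df = n - 1 = 37
SE = s/√n = 16/√38 = 2.5955
t = (x̄ - μ₀)/SE = (21.21 - 29)/2.5955 = -3.0013
Critical value: t_{0.05,37} = ±1.687
p-value ≈ 0.0048
Decision: reject H₀

Answer: t = -3.0013, reject H₀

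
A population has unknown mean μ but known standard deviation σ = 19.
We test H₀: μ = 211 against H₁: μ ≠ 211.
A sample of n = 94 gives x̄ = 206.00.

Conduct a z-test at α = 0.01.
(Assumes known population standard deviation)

Answer: z = -2.5514, fail to reject H₀

Derivation:
Standard error: SE = σ/√n = 19/√94 = 1.9597
z-statistic: z = (x̄ - μ₀)/SE = (206.00 - 211)/1.9597 = -2.5514
Critical value: ±2.576
p-value = 0.0107
Decision: fail to reject H₀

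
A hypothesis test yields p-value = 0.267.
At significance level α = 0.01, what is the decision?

Answer: fail to reject H₀

Derivation:
Compare p-value to α:
0.267 ≥ 0.01
Decision: fail to reject H₀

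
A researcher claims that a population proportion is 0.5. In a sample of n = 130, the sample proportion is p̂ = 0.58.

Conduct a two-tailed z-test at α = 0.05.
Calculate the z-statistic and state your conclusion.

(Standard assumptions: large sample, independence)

H₀: p = 0.5, H₁: p ≠ 0.5
Standard error: SE = √(p₀(1-p₀)/n) = √(0.5×0.5/130) = 0.043853
z-statistic: z = (p̂ - p₀)/SE = (0.58 - 0.5)/0.043853 = 1.8243
Critical value: z_0.025 = ±1.960
p-value = 0.0681
Decision: fail to reject H₀ at α = 0.05

Answer: z = 1.8243, fail to reject H₀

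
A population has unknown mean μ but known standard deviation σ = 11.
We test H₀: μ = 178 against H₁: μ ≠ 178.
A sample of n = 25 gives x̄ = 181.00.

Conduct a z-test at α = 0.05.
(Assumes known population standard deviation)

Answer: z = 1.3636, fail to reject H₀

Derivation:
Standard error: SE = σ/√n = 11/√25 = 2.2000
z-statistic: z = (x̄ - μ₀)/SE = (181.00 - 178)/2.2000 = 1.3636
Critical value: ±1.960
p-value = 0.1727
Decision: fail to reject H₀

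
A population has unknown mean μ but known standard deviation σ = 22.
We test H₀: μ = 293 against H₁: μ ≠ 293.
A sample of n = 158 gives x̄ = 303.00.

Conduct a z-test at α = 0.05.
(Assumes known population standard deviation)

Answer: z = 5.7136, reject H₀

Derivation:
Standard error: SE = σ/√n = 22/√158 = 1.7502
z-statistic: z = (x̄ - μ₀)/SE = (303.00 - 293)/1.7502 = 5.7136
Critical value: ±1.960
p-value < 0.0001
Decision: reject H₀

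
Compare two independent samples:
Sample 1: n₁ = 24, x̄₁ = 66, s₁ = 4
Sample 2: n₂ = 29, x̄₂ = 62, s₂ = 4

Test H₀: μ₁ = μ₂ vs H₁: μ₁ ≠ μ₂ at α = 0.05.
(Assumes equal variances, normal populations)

Pooled variance: s²_p = [23×4² + 28×4²]/(51) = 16.0000
s_p = 4.0000
SE = s_p×√(1/n₁ + 1/n₂) = 4.0000×√(1/24 + 1/29) = 1.1038
t = (x̄₁ - x̄₂)/SE = (66 - 62)/1.1038 = 3.6238
df = 51, t-critical = ±2.008
Decision: reject H₀

Answer: t = 3.6238, reject H₀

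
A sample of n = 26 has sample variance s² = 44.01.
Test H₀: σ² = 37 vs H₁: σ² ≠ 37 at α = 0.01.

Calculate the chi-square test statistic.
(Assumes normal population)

Answer: χ² = 29.7365, fail to reject H₀

Derivation:
df = n - 1 = 25
χ² = (n-1)s²/σ₀² = 25×44.01/37 = 29.7365
Critical values: χ²_{0.995,25} = 10.520, χ²_{0.005,25} = 46.928
Rejection region: χ² < 10.520 or χ² > 46.928
Decision: fail to reject H₀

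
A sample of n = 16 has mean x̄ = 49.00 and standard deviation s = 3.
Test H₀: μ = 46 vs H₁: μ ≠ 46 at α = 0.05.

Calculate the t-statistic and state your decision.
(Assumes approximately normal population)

df = n - 1 = 15
SE = s/√n = 3/√16 = 0.7500
t = (x̄ - μ₀)/SE = (49.00 - 46)/0.7500 = 4.0000
Critical value: t_{0.025,15} = ±2.131
p-value ≈ 0.0012
Decision: reject H₀

Answer: t = 4.0000, reject H₀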